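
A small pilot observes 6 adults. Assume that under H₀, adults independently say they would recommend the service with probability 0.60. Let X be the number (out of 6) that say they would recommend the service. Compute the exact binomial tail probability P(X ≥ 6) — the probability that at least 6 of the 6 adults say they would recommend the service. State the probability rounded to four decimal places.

P = 0.0467

X ~ Binomial(n=6, p=0.60).
P(X ≥ 6) = C(6,6)·0.60^6·0.40^0.
= 0.046656 = 0.0467.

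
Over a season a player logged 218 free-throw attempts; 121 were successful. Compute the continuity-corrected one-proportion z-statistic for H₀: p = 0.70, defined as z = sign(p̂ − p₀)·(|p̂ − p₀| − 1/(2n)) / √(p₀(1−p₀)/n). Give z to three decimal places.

p̂ = 121/218 = 0.55505. p̂ − p₀ = -0.144954.
1/(2n) = 0.002294.
Corrected numerator: |-0.144954| − 0.002294 = 0.142660.
Null standard error: √(0.70·0.30/218) = √0.000963303 = 0.031037.
z = (−)0.142660/0.031037 = -4.596.

z = -4.596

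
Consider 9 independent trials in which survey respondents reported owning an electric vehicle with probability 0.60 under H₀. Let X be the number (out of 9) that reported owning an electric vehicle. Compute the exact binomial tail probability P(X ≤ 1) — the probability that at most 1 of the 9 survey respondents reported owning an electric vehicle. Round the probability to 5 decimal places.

P = 0.00380

X ~ Binomial(n=9, p=0.60).
P(X ≤ 1) = C(9,0)·0.60^0·0.40^9 + C(9,1)·0.60^1·0.40^8.
= 0.000262 + 0.003539 = 0.00380.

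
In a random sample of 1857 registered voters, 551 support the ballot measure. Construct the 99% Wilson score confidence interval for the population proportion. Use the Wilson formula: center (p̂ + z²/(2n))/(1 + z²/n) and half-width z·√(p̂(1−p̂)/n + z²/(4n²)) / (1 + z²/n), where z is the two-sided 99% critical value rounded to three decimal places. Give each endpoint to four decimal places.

p̂ = 551/1857 = 0.29672; z = 2.576, so z² = 6.635776.
Denominator 1 + z²/n = 1 + 6.635776/1857 = 1.003573.
Adjusted center: (0.29672 + z²/(2n))/1.003573 = 0.29744.
Radicand: p̂(1−p̂)/n + z²/(4n²) = 0.000112372 + 0.000000481 = 0.000112853.
Half-width = 2.576·√0.000112853/1.003573 = 0.02727.
CI: 0.29744 ± 0.02727 = (0.2702, 0.3247).

(0.2702, 0.3247)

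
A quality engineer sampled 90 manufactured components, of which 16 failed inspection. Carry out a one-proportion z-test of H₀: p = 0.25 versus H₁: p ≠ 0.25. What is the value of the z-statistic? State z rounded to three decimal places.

z = -1.582

Sample proportion p̂ = 16/90 = 0.17778.
Null standard error: √(0.25·0.75/90) = √0.002083333 = 0.045644.
Test statistic: z = -0.07222/0.045644 = -1.582.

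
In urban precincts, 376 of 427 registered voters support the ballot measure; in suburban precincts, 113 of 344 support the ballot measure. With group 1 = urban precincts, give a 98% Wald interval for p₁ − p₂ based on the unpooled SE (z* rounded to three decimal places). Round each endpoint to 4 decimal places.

(0.4828, 0.6214)

p̂₁ = 376/427 = 0.88056, p̂₂ = 113/344 = 0.32849; p̂₁ − p̂₂ = 0.55207.
Unpooled SE = √(p̂₁(1−p̂₁)/n₁ + p̂₂(1−p̂₂)/n₂) = √(0.000246306 + 0.000641232) = 0.029792.
For 98% confidence, z* = 2.326. Margin of error = 0.06930.
So the interval runs from 0.4828 to 0.6214.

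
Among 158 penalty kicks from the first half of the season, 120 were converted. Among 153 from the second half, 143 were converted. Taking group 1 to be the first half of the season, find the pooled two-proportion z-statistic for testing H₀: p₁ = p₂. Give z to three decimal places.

z = -4.274

p̂₁ = 120/158 = 0.75949, p̂₂ = 143/153 = 0.93464.
Pooling: p̂ = 263/311 = 0.84566.
SE = √[p̂(1−p̂)(1/n₁+1/n₂)] = √[0.84566·0.15434·(1/158+1/153)] ≈ 0.040977.
z = -0.17515/0.040977 = -4.274.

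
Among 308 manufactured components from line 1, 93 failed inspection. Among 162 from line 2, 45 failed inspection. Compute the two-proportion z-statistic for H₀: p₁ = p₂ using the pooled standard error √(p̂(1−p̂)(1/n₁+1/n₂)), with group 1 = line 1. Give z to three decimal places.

Sample proportions: p̂₁ = 93/308 = 0.30195 and p̂₂ = 45/162 = 0.27778.
Pooled p̂ = (93+45)/(308+162) = 138/470 = 0.29362.
SE = √[p̂(1−p̂)(1/n₁+1/n₂)] = √[0.29362·0.70638·(1/308+1/162)] ≈ 0.044200.
z = (p̂₁ − p̂₂)/SE = (0.30195 − 0.27778)/0.044200 = 0.02417/0.044200 = 0.547.

z = 0.547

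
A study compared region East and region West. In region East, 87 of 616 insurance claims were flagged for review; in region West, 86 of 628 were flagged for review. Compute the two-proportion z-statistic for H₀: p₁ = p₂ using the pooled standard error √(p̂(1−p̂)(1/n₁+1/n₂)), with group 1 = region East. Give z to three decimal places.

z = 0.219

Sample proportions: p̂₁ = 87/616 = 0.14123 and p̂₂ = 86/628 = 0.13694.
Pooling: p̂ = 173/1244 = 0.13907.
SE = √[p̂(1−p̂)(1/n₁+1/n₂)] = √[0.13907·0.86093·(1/616+1/628)] ≈ 0.019622.
z = 0.00429/0.019622 = 0.219.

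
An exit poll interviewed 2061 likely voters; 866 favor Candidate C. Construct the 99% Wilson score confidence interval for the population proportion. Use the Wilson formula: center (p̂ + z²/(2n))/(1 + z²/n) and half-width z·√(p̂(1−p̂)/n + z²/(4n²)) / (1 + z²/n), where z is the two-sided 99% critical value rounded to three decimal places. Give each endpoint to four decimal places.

p̂ = 866/2061 = 0.42018; z = 2.576, so z² = 6.635776.
1 + z²/n = 1.003220.
Center = (0.42018 + 0.001610)/1.003220 = 0.42044.
Radicand: p̂(1−p̂)/n + z²/(4n²) = 0.000118209 + 0.000000391 = 0.000118600.
Half-width = 2.576·√0.000118600/1.003220 = 0.02796.
So the interval runs from 0.3925 to 0.4484.

(0.3925, 0.4484)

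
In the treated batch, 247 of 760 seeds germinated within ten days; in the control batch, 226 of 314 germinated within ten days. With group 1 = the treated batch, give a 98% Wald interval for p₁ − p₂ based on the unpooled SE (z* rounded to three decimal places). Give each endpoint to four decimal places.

(-0.4657, -0.3238)

p̂₁ = 0.32500, p̂₂ = 0.71975, so the observed difference is -0.39475.
Unpooled SE = √(p̂₁(1−p̂₁)/n₁ + p̂₂(1−p̂₂)/n₂) = √(0.000288651 + 0.000642395) = 0.030513.
The 98% critical value is z* = 2.326. Margin = 2.326·0.030513 = 0.07097.
Interval: -0.39475 ± 0.07097 → (-0.4657, -0.3238).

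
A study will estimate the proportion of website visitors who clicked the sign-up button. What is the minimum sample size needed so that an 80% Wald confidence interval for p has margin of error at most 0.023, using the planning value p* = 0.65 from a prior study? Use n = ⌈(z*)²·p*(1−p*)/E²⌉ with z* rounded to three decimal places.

z* = 1.282 at the 80% level.
p*(1−p*) = 0.65·0.35 = 0.2275.
Required n before rounding: 1.643524 × 0.2275 / 0.023² = 706.809.
⌈706.809⌉ = 707.

n = 707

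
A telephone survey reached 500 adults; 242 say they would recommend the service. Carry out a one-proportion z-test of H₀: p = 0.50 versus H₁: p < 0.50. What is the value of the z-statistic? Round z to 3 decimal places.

z = -0.716

p̂ = 242/500 = 0.48400.
SE₀ = √(0.50·0.50/500) = 0.022361.
Test statistic: z = -0.01600/0.022361 = -0.716.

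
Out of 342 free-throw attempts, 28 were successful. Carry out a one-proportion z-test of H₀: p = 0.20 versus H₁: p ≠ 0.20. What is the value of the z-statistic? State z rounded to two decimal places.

z = -5.46

p̂ = 28/342 = 0.08187.
SE₀ = √(0.20·0.80/342) = 0.021630.
z = (0.08187 − 0.20)/0.021630 = -0.11813/0.021630 = -5.46.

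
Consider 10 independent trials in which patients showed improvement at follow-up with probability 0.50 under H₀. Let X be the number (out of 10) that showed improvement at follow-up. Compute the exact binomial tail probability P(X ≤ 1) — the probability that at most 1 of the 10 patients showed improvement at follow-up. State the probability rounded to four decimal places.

X is binomial with n = 10 and p = 0.50.
P(X ≤ 1) = C(10,0)·0.50^0·0.50^10 + C(10,1)·0.50^1·0.50^9.
= 0.000977 + 0.009766 = 0.0107.

P = 0.0107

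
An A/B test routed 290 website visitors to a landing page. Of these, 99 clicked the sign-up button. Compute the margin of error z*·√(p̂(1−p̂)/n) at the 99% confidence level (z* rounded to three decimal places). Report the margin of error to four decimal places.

ME = 0.0717

p̂ = 99/290 = 0.34138.
SE = √(p̂(1−p̂)/n) = √(0.224839/290) = 0.027844.
z* = 2.576 at the 99% level.
ME = 2.576·0.027844 = 0.0717.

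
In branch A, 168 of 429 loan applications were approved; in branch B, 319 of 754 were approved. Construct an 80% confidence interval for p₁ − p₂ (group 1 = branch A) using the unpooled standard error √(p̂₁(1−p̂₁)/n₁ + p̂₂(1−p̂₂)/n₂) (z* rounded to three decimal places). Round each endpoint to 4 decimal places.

(-0.0695, 0.0065)

p̂₁ = 168/429 = 0.39161, p̂₂ = 319/754 = 0.42308; p̂₁ − p̂₂ = -0.03147.
SE = √(0.000555364 + 0.000323717) = √0.000879081 = 0.029649.
z* = 1.282 at the 80% level. Margin of error = 0.03801.
CI: -0.03147 ± 0.03801 = (-0.0695, 0.0065).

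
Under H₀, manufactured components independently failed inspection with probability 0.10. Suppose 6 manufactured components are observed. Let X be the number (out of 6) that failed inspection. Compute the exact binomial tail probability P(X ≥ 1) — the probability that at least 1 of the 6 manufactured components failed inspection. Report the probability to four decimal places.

P = 0.4686

X is binomial with n = 6 and p = 0.10.
P(X ≥ 1) = Σ_{j=1}^{6} C(6,j)·0.10^j·0.90^{6−j}.
= 0.354294 + 0.098415 + 0.014580 + 0.001215 + 0.000054 + 0.000001 = 0.4686.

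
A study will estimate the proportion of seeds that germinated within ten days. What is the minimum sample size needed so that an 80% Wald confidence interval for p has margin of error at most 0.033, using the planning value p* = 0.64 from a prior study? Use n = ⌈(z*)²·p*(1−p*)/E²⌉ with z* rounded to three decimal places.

n = 348

For 80% confidence, z* = 1.282.
p*(1−p*) = 0.2304.
(z*)²·p*(1−p*)/E² = 1.643524·0.2304/0.001089 = 347.721.
⌈347.721⌉ = 348.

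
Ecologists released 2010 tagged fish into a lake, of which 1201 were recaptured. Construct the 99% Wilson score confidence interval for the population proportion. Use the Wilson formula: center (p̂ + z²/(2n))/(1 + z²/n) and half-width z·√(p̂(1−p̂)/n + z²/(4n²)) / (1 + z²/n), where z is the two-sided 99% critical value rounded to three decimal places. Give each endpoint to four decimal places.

(0.5691, 0.6253)

Here p̂ = 1201/2010 = 0.59751 and z = 2.576 (z² = 6.635776).
1 + z²/n = 1.003301.
Center = (0.59751 + 0.001651)/1.003301 = 0.59719.
Radicand: p̂(1−p̂)/n + z²/(4n²) = 0.000119647 + 0.000000411 = 0.000120058.
Half-width = z·√(radicand)/denom = 2.576·0.010957/1.003301 = 0.02813.
Interval: 0.59719 ± 0.02813 → (0.5691, 0.6253).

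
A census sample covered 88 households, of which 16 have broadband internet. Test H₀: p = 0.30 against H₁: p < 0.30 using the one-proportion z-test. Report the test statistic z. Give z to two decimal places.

z = -2.42

With x = 16 successes in n = 88, p̂ = 0.18182.
SE₀ = √(0.30·0.70/88) = 0.048850.
z = (p̂ − p₀)/SE = (0.18182 − 0.30)/0.048850 = -2.42.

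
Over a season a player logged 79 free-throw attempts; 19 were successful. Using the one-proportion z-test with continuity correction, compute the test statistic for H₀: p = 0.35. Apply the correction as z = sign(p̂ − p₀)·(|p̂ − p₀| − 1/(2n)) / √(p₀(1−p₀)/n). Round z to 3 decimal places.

z = -1.922

The sample proportion is 19/79 = 0.24051. p̂ − p₀ = -0.109494.
1/(2n) = 0.006329.
Corrected numerator: |-0.109494| − 0.006329 = 0.103165.
Null standard error: √(0.35·0.65/79) = √0.002879747 = 0.053663.
z = (−)0.103165/0.053663 = -1.922.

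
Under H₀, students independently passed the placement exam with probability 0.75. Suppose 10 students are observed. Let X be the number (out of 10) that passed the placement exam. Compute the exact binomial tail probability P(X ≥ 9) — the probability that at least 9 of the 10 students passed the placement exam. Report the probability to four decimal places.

P = 0.2440

X is binomial with n = 10 and p = 0.75.
P(X ≥ 9) = C(10,9)·0.75^9·0.25^1 + C(10,10)·0.75^10·0.25^0.
= 0.187712 + 0.056314 = 0.2440.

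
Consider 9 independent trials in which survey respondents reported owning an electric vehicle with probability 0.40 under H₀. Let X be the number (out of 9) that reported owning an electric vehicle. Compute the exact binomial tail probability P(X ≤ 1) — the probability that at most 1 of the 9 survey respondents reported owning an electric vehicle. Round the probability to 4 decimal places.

P = 0.0705

X is binomial with n = 9 and p = 0.40.
P(X ≤ 1) = C(9,0)·0.40^0·0.60^9 + C(9,1)·0.40^1·0.60^8.
= 0.010078 + 0.060466 = 0.0705.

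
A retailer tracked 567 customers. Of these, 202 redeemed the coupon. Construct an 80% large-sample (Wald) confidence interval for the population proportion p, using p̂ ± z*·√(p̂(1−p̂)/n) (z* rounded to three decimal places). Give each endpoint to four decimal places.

(0.3305, 0.3820)

p̂ = 202/567 = 0.35626.
Standard error of p̂: √(0.229339/567) = √0.000404478 = 0.020112.
The 80% critical value is z* = 1.282.
Margin = 1.282·0.020112 = 0.02578.
Interval: 0.35626 ± 0.02578 → (0.3305, 0.3820).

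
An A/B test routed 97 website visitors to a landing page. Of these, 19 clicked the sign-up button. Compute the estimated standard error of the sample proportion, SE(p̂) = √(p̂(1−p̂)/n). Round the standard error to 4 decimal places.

SE = 0.0403

With x = 19 successes in n = 97, p̂ = 0.19588.
p̂(1−p̂) = 0.19588·0.80412 = 0.157511.
SE = √(0.157511/97) = √0.001623825 = 0.0403.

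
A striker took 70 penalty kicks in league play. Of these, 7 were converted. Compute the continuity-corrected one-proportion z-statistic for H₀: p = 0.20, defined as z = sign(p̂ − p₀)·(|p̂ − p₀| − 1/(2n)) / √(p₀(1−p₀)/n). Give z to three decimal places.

z = -1.942

Sample proportion p̂ = 7/70 = 0.10000. p̂ − p₀ = -0.100000.
Continuity correction 1/(2n) = 1/140 = 0.007143.
Corrected numerator: |-0.100000| − 0.007143 = 0.092857.
SE₀ = √(0.20·0.80/70) = 0.047809.
z = (−)0.092857/0.047809 = -1.942.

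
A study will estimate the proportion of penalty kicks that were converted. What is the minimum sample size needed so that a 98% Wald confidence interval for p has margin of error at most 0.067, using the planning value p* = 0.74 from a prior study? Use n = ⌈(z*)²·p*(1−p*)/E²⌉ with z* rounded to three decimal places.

For 98% confidence, z* = 2.326.
p*(1−p*) = 0.1924.
Required n before rounding: 5.410276 × 0.1924 / 0.067² = 231.886.
⌈231.886⌉ = 232.

n = 232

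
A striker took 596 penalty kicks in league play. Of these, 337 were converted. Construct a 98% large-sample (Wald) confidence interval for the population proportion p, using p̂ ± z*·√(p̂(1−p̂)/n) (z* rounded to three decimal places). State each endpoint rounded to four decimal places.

Sample proportion p̂ = 337/596 = 0.56544.
SE = √(p̂(1−p̂)/n) = √(0.245718/596) = 0.020305.
z* = 2.326 at the 98% level.
Margin of error: 2.326 × 0.020305 = 0.04723.
So the interval runs from 0.5182 to 0.6127.

(0.5182, 0.6127)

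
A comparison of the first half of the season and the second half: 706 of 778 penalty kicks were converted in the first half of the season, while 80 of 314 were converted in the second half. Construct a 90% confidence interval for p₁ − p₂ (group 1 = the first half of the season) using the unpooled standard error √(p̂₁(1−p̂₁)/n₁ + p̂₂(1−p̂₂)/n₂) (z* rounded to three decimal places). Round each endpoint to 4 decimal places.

(0.6088, 0.6966)

p̂₁ = 706/778 = 0.90746, p̂₂ = 80/314 = 0.25478; p̂₁ − p̂₂ = 0.65268.
Unpooled SE = √(p̂₁(1−p̂₁)/n₁ + p̂₂(1−p̂₂)/n₂) = √(0.000107944 + 0.000604668) = 0.026695.
z* = 1.645 at the 90% level. Margin of error = 0.04391.
So the interval runs from 0.6088 to 0.6966.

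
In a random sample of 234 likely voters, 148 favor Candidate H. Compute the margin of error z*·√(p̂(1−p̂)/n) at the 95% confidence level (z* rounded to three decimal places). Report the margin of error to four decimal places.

p̂ = 148/234 = 0.63248.
SE(p̂) = √(0.63248·0.36752/234) = 0.031518.
z* = 1.960 at the 95% level.
ME = 1.960·0.031518 = 0.0618.

ME = 0.0618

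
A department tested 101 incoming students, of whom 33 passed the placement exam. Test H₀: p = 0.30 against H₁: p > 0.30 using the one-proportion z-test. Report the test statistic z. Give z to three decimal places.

p̂ = 33/101 = 0.32673.
SE₀ = √(0.30·0.70/101) = 0.045598.
z = (0.32673 − 0.30)/0.045598 = 0.02673/0.045598 = 0.586.

z = 0.586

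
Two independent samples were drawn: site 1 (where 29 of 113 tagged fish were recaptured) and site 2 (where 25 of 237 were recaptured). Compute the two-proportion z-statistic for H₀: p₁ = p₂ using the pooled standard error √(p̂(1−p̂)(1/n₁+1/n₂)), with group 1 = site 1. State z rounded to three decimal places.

z = 3.660

Sample proportions: p̂₁ = 29/113 = 0.25664 and p̂₂ = 25/237 = 0.10549.
Pooling: p̂ = 54/350 = 0.15429.
Pooled SE = √[0.1304816·0.01306897] ≈ 0.041295.
z = (p̂₁ − p̂₂)/SE = (0.25664 − 0.10549)/0.041295 = 0.15115/0.041295 = 3.660.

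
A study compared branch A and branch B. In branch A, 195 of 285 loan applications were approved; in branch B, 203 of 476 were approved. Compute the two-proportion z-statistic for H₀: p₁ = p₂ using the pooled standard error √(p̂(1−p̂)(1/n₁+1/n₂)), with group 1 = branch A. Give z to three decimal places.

Sample proportions: p̂₁ = 195/285 = 0.68421 and p̂₂ = 203/476 = 0.42647.
Pooling: p̂ = 398/761 = 0.52300.
SE = √[p̂(1−p̂)(1/n₁+1/n₂)] = √[0.52300·0.47700·(1/285+1/476)] ≈ 0.037409.
z = (p̂₁ − p̂₂)/SE = (0.68421 − 0.42647)/0.037409 = 0.25774/0.037409 = 6.890.

z = 6.890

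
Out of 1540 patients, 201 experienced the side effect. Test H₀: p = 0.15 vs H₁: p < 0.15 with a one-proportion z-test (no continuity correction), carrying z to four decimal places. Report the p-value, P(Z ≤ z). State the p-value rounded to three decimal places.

Sample proportion p̂ = 201/1540 = 0.13052.
Null standard error: √(0.15·0.85/1540) = √0.000082792 = 0.009099.
Test statistic (full precision, shown to 4 dp): z = (201/1540 − 0.15)/SE₀ ≈ -2.1409.
From the standard normal, P(Z ≤ z) = 0.016.

p-value = 0.016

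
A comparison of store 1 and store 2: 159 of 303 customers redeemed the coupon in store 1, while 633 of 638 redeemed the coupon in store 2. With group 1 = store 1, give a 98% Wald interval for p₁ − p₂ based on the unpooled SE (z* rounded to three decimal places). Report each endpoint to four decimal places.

p̂₁ = 0.52475, p̂₂ = 0.99216, so the observed difference is -0.46741.
Unpooled SE = √(p̂₁(1−p̂₁)/n₁ + p̂₂(1−p̂₂)/n₂) = √(0.000823060 + 0.000012187) = 0.028901.
The 98% critical value is z* = 2.326. Margin of error = 0.06722.
CI: -0.46741 ± 0.06722 = (-0.5346, -0.4002).

(-0.5346, -0.4002)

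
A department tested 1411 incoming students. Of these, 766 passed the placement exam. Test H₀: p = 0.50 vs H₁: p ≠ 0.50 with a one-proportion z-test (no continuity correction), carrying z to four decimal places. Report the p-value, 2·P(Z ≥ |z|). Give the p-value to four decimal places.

p̂ = 766/1411 = 0.54288.
Under H₀, SE = √(p₀(1−p₀)/n) = √(0.50·0.50/1411) = √0.000177179 = 0.013311.
Test statistic (full precision, shown to 4 dp): z = (766/1411 − 0.50)/SE₀ ≈ 3.2212.
p-value = 2·P(Z ≥ |z|) with z = 3.2212 → 0.0013.

p-value = 0.0013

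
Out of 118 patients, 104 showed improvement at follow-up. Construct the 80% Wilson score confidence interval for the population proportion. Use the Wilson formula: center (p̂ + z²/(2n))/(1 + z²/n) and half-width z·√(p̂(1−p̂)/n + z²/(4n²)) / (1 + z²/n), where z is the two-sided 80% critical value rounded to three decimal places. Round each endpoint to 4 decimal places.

(0.8379, 0.9144)

Here p̂ = 104/118 = 0.88136 and z = 1.282 (z² = 1.643524).
1 + z²/n = 1.013928.
Adjusted center: (0.88136 + z²/(2n))/1.013928 = 0.87612.
Radicand: p̂(1−p̂)/n + z²/(4n²) = 0.000886167 + 0.000029509 = 0.000915676.
Half-width = z·√(radicand)/denom = 1.282·0.030260/1.013928 = 0.03826.
So the interval runs from 0.8379 to 0.9144.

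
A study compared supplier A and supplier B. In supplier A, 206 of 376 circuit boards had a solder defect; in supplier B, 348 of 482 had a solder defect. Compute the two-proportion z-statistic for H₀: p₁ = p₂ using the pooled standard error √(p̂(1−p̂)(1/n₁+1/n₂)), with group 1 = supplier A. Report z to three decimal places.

p̂₁ = 206/376 = 0.54787, p̂₂ = 348/482 = 0.72199.
Pooling: p̂ = 554/858 = 0.64569.
SE = √[p̂(1−p̂)(1/n₁+1/n₂)] = √[0.64569·0.35431·(1/376+1/482)] ≈ 0.032910.
z = (p̂₁ − p̂₂)/SE = (0.54787 − 0.72199)/0.032910 = -0.17412/0.032910 = -5.291.

z = -5.291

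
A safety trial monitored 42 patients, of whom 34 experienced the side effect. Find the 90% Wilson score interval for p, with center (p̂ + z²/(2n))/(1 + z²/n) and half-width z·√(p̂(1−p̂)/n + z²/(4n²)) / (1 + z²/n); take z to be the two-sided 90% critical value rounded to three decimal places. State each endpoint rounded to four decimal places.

Here p̂ = 34/42 = 0.80952 and z = 1.645 (z² = 2.706025).
Denominator 1 + z²/n = 1 + 2.706025/42 = 1.064429.
Center = (0.80952 + 0.032215)/1.064429 = 0.79079.
Radicand: p̂(1−p̂)/n + z²/(4n²) = 0.003671310 + 0.000383507 = 0.004054817.
Half-width = 1.645·√0.004054817/1.064429 = 0.09841.
CI: 0.79079 ± 0.09841 = (0.6924, 0.8892).

(0.6924, 0.8892)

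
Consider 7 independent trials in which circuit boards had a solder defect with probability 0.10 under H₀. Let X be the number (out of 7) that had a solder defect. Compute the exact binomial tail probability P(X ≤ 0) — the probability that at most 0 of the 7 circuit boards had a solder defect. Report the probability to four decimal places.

X is binomial with n = 7 and p = 0.10.
P(X ≤ 0) = C(7,0)·0.10^0·0.90^7.
= 0.478297 = 0.4783.

P = 0.4783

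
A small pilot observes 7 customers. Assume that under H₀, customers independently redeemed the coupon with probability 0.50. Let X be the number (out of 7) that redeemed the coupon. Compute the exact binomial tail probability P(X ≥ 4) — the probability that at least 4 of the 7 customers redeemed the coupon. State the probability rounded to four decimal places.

X is binomial with n = 7 and p = 0.50.
P(X ≥ 4) = C(7,4)·0.50^4·0.50^3 + C(7,5)·0.50^5·0.50^2 + C(7,6)·0.50^6·0.50^1 + C(7,7)·0.50^7·0.50^0.
= 0.273438 + 0.164062 + 0.054688 + 0.007812 = 0.5000.

P = 0.5000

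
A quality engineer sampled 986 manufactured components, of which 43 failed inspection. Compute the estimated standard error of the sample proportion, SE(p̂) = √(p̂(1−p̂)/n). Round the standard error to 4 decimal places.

With x = 43 successes in n = 986, p̂ = 0.04361.
p̂(1−p̂) = 0.041708.
SE = √(0.041708/986) = 0.0065.

SE = 0.0065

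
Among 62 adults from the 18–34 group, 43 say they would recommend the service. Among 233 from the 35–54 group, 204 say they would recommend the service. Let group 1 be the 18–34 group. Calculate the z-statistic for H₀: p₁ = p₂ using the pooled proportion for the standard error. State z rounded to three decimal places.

z = -3.450

p̂₁ = 43/62 = 0.69355, p̂₂ = 204/233 = 0.87554.
Pooled p̂ = (43+204)/(62+233) = 247/295 = 0.83729.
SE = √[p̂(1−p̂)(1/n₁+1/n₂)] = √[0.83729·0.16271·(1/62+1/233)] ≈ 0.052745.
z = (p̂₁ − p̂₂)/SE = (0.69355 − 0.87554)/0.052745 = -0.18199/0.052745 = -3.450.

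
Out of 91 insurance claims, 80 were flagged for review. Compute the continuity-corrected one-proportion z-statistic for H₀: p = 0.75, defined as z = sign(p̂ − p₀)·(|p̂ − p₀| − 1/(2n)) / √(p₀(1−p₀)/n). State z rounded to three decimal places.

z = 2.724

p̂ = 80/91 = 0.87912. p̂ − p₀ = 0.129121.
Continuity correction 1/(2n) = 1/182 = 0.005495.
Corrected numerator: |0.129121| − 0.005495 = 0.123626.
SE₀ = √(0.75·0.25/91) = 0.045392.
z = (+)0.123626/0.045392 = 2.724.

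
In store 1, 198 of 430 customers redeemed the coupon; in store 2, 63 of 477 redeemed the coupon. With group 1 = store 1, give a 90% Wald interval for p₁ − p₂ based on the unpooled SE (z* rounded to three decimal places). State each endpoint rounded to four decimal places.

p̂₁ = 0.46047, p̂₂ = 0.13208, so the observed difference is 0.32839.
Unpooled SE = √(p̂₁(1−p̂₁)/n₁ + p̂₂(1−p̂₂)/n₂) = √(0.000577760 + 0.000240318) = 0.028602.
z* = 1.645 at the 90% level. Margin = 1.645·0.028602 = 0.04705.
So the interval runs from 0.2813 to 0.3754.

(0.2813, 0.3754)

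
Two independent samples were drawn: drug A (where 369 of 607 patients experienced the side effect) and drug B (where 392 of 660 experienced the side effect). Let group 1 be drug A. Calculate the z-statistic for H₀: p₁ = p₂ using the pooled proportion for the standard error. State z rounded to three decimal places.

p̂₁ = 369/607 = 0.60791, p̂₂ = 392/660 = 0.59394.
Pooled p̂ = (369+392)/(607+660) = 761/1267 = 0.60063.
Pooled SE = √[0.2398733·0.00316260] ≈ 0.027543.
z = (p̂₁ − p̂₂)/SE = (0.60791 − 0.59394)/0.027543 = 0.01397/0.027543 = 0.507.

z = 0.507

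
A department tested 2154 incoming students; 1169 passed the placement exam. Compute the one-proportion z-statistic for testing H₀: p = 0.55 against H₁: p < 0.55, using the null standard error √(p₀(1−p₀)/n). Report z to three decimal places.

z = -0.680

Sample proportion p̂ = 1169/2154 = 0.54271.
Null standard error: √(0.55·0.45/2154) = √0.000114903 = 0.010719.
Test statistic: z = -0.00729/0.010719 = -0.680.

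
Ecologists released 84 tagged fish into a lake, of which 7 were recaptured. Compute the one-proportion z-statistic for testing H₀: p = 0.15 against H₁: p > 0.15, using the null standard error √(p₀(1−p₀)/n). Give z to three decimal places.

z = -1.711

Sample proportion p̂ = 7/84 = 0.08333.
SE₀ = √(0.15·0.85/84) = 0.038960.
z = (p̂ − p₀)/SE = (0.08333 − 0.15)/0.038960 = -1.711.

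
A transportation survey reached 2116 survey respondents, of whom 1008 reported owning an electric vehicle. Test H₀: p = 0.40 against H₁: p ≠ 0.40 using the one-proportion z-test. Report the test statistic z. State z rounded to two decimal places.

p̂ = 1008/2116 = 0.47637.
Under H₀, SE = √(p₀(1−p₀)/n) = √(0.40·0.60/2116) = √0.000113422 = 0.010650.
z = (0.47637 − 0.40)/0.010650 = 0.07637/0.010650 = 7.17.

z = 7.17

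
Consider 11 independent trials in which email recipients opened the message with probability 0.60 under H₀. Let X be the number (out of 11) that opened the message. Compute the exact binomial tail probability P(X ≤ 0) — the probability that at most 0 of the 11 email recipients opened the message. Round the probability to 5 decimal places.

P = 0.00004

X is binomial with n = 11 and p = 0.60.
P(X ≤ 0) = C(11,0)·0.60^0·0.40^11.
= 0.000042 = 0.00004.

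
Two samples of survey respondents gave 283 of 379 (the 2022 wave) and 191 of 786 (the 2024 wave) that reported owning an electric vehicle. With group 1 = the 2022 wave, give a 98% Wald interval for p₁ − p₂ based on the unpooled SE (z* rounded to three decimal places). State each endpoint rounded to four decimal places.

p̂₁ = 0.74670, p̂₂ = 0.24300, so the observed difference is 0.50370.
Unpooled SE = √(p̂₁(1−p̂₁)/n₁ + p̂₂(1−p̂₂)/n₂) = √(0.000499045 + 0.000234036) = 0.027075.
The 98% critical value is z* = 2.326. Margin = 2.326·0.027075 = 0.06298.
So the interval runs from 0.4407 to 0.5667.

(0.4407, 0.5667)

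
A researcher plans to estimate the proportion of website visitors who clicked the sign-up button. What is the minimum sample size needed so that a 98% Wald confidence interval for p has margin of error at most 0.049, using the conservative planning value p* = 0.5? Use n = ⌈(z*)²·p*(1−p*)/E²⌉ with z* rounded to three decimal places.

n = 564

z* = 2.326 at the 98% level.
p*(1−p*) = 0.50·0.50 = 0.2500.
Required n before rounding: 5.410276 × 0.2500 / 0.049² = 563.336.
Rounding up, n = 564.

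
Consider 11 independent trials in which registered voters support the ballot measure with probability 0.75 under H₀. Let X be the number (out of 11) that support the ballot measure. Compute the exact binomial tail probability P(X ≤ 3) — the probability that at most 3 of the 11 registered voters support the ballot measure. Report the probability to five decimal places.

P = 0.00119

X is binomial with n = 11 and p = 0.75.
P(X ≤ 3) = C(11,0)·0.75^0·0.25^11 + C(11,1)·0.75^1·0.25^10 + C(11,2)·0.75^2·0.25^9 + C(11,3)·0.75^3·0.25^8.
= 0.000000 + 0.000008 + 0.000118 + 0.001062 = 0.00119.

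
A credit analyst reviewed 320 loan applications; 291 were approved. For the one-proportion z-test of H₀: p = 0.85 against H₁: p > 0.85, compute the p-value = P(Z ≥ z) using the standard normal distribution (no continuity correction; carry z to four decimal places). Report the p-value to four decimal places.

p-value = 0.0015

Sample proportion p̂ = 291/320 = 0.90938.
SE₀ = √(0.85·0.15/320) = 0.019961.
Test statistic (full precision, shown to 4 dp): z = (291/320 − 0.85)/SE₀ ≈ 2.9746.
From the standard normal, P(Z ≥ z) = 0.0015.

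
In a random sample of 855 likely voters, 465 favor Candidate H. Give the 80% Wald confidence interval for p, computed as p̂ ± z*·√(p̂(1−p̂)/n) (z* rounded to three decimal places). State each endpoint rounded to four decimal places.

(0.5220, 0.5657)

With x = 465 successes in n = 855, p̂ = 0.54386.
Standard error of p̂: √(0.248076/855) = √0.000290148 = 0.017034.
For 80% confidence, z* = 1.282.
Margin = 1.282·0.017034 = 0.02184.
So the interval runs from 0.5220 to 0.5657.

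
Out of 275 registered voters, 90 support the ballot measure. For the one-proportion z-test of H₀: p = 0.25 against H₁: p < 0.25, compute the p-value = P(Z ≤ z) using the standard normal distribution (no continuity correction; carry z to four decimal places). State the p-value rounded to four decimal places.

p-value = 0.9985

p̂ = 90/275 = 0.32727.
SE₀ = √(0.25·0.75/275) = 0.026112.
z = (p̂ − p₀)/SE = (90/275 − 0.25)/0.026112 ≈ 2.9593.
From the standard normal, P(Z ≤ z) = 0.9985.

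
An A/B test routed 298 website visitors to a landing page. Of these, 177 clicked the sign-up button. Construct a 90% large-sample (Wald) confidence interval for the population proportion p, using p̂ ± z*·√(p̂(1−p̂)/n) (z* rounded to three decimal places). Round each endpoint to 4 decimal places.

The sample proportion is 177/298 = 0.59396.
Standard error of p̂: √(0.241172/298) = √0.000809301 = 0.028448.
z* = 1.645 at the 90% level.
Margin = 1.645·0.028448 = 0.04680.
CI: 0.59396 ± 0.04680 = (0.5472, 0.6408).

(0.5472, 0.6408)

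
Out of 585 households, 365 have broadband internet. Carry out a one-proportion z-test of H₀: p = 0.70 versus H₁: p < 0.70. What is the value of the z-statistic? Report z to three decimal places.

z = -4.015

With x = 365 successes in n = 585, p̂ = 0.62393.
SE₀ = √(0.70·0.30/585) = 0.018947.
Test statistic: z = -0.07607/0.018947 = -4.015.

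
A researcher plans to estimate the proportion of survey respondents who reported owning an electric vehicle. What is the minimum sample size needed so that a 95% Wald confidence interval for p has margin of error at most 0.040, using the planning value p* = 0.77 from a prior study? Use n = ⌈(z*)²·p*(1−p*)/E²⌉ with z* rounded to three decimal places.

n = 426

For 95% confidence, z* = 1.960.
p*(1−p*) = 0.1771.
Required n before rounding: 3.841600 × 0.1771 / 0.040² = 425.217.
⌈425.217⌉ = 426.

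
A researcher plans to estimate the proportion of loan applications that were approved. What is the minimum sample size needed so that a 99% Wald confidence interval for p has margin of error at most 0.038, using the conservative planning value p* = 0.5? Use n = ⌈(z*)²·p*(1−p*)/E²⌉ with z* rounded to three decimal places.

The 99% critical value is z* = 2.576.
p*(1−p*) = 0.50·0.50 = 0.2500.
Required n before rounding: 6.635776 × 0.2500 / 0.038² = 1148.853.
⌈1148.853⌉ = 1149.

n = 1149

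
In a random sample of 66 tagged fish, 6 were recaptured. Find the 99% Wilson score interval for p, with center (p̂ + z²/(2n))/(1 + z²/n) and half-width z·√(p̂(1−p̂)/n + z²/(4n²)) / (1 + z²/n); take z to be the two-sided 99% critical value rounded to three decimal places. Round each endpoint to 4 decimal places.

Here p̂ = 6/66 = 0.09091 and z = 2.576 (z² = 6.635776).
1 + z²/n = 1.100542.
Center = (0.09091 + 0.050271)/1.100542 = 0.12828.
Radicand: p̂(1−p̂)/n + z²/(4n²) = 0.001252191 + 0.000380841 = 0.001633032.
Half-width = z·√(radicand)/denom = 2.576·0.040411/1.100542 = 0.09459.
CI: 0.12828 ± 0.09459 = (0.0337, 0.2229).

(0.0337, 0.2229)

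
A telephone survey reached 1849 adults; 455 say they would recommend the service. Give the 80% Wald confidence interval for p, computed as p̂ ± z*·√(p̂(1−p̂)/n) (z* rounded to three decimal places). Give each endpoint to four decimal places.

With x = 455 successes in n = 1849, p̂ = 0.24608.
SE = √(p̂(1−p̂)/n) = √(0.185524/1849) = 0.010017.
For 80% confidence, z* = 1.282.
Margin = 1.282·0.010017 = 0.01284.
Interval: 0.24608 ± 0.01284 → (0.2332, 0.2589).

(0.2332, 0.2589)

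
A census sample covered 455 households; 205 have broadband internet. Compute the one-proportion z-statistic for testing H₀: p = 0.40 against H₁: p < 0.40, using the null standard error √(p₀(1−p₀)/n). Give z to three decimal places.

With x = 205 successes in n = 455, p̂ = 0.45055.
Under H₀, SE = √(p₀(1−p₀)/n) = √(0.40·0.60/455) = √0.000527473 = 0.022967.
Test statistic: z = 0.05055/0.022967 = 2.201.

z = 2.201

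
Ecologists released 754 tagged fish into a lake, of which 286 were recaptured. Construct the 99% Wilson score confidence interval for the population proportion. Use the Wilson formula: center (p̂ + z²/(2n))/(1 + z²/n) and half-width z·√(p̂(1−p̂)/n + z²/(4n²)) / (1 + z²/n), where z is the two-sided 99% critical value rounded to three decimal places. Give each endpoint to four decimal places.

(0.3350, 0.4257)

Here p̂ = 286/754 = 0.37931 and z = 2.576 (z² = 6.635776).
Denominator 1 + z²/n = 1 + 6.635776/754 = 1.008801.
Adjusted center: (0.37931 + z²/(2n))/1.008801 = 0.38036.
Radicand: p̂(1−p̂)/n + z²/(4n²) = 0.000312247 + 0.000002918 = 0.000315165.
Half-width = 2.576·√0.000315165/1.008801 = 0.04533.
Interval: 0.38036 ± 0.04533 → (0.3350, 0.4257).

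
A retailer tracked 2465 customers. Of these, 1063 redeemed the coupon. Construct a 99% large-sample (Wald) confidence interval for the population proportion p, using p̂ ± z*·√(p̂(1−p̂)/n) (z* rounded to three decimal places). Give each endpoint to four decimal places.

p̂ = 1063/2465 = 0.43124.
SE(p̂) = √(0.43124·0.56876/2465) = 0.009975.
z* = 2.576 at the 99% level.
Margin of error: 2.576 × 0.009975 = 0.02570.
So the interval runs from 0.4055 to 0.4569.

(0.4055, 0.4569)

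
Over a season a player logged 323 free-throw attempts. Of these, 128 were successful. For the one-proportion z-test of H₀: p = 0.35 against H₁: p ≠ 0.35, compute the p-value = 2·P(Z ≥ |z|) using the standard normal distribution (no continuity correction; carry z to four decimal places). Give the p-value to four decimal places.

With x = 128 successes in n = 323, p̂ = 0.39628.
Under H₀, SE = √(p₀(1−p₀)/n) = √(0.35·0.65/323) = √0.000704334 = 0.026539.
Test statistic (full precision, shown to 4 dp): z = (128/323 − 0.35)/SE₀ ≈ 1.7440.
p-value = 2·P(Z ≥ |z|) with z = 1.7440 → 0.0812.

p-value = 0.0812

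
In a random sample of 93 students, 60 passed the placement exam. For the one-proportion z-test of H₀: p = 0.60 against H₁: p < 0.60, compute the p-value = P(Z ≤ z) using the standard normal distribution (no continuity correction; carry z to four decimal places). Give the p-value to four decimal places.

p-value = 0.8130

Sample proportion p̂ = 60/93 = 0.64516.
SE₀ = √(0.60·0.40/93) = 0.050800.
z = (p̂ − p₀)/SE = (60/93 − 0.60)/0.050800 ≈ 0.8890.
From the standard normal, P(Z ≤ z) = 0.8130.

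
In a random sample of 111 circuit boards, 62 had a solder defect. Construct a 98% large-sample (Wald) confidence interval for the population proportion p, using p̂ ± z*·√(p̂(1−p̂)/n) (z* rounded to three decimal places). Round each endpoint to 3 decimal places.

(0.449, 0.668)

Sample proportion p̂ = 62/111 = 0.55856.
SE = √(p̂(1−p̂)/n) = √(0.246571/111) = 0.047131.
z* = 2.326 at the 98% level.
Margin = 2.326·0.047131 = 0.10963.
So the interval runs from 0.449 to 0.668.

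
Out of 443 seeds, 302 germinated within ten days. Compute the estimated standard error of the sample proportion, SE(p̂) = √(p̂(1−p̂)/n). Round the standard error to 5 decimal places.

The sample proportion is 302/443 = 0.68172.
p̂(1−p̂) = 0.216978.
Dividing by n and taking the root: √0.000489792 = 0.02213.

SE = 0.02213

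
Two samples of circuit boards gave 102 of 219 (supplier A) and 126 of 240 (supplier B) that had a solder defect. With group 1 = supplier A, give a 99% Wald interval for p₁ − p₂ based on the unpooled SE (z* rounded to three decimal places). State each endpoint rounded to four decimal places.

(-0.1794, 0.0609)

p̂₁ = 102/219 = 0.46575, p̂₂ = 126/240 = 0.52500; p̂₁ − p̂₂ = -0.05925.
Unpooled SE = √(p̂₁(1−p̂₁)/n₁ + p̂₂(1−p̂₂)/n₂) = √(0.001136197 + 0.001039062) = 0.046640.
The 99% critical value is z* = 2.576. Margin of error = 0.12014.
CI: -0.05925 ± 0.12014 = (-0.1794, 0.0609).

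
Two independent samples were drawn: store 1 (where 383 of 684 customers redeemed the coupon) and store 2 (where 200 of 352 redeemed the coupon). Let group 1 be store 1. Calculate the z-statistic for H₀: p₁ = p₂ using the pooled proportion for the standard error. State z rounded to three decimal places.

p̂₁ = 383/684 = 0.55994, p̂₂ = 200/352 = 0.56818.
Pooling: p̂ = 583/1036 = 0.56274.
SE = √[p̂(1−p̂)(1/n₁+1/n₂)] = √[0.56274·0.43726·(1/684+1/352)] ≈ 0.032539.
z = (p̂₁ − p̂₂)/SE = (0.55994 − 0.56818)/0.032539 = -0.00824/0.032539 = -0.253.

z = -0.253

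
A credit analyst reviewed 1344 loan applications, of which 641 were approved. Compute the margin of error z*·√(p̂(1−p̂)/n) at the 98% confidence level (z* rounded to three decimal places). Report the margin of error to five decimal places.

ME = 0.03169

p̂ = 641/1344 = 0.47693.
Standard error of p̂: √(0.249468/1344) = √0.000185616 = 0.013624.
For 98% confidence, z* = 2.326.
Margin of error = z*·SE = 2.326 × 0.013624 = 0.03169.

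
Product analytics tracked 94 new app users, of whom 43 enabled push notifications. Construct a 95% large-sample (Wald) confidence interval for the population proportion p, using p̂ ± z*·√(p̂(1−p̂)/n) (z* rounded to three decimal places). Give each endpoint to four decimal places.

Sample proportion p̂ = 43/94 = 0.45745.
SE(p̂) = √(0.45745·0.54255/94) = 0.051384.
The 95% critical value is z* = 1.960.
Margin = 1.960·0.051384 = 0.10071.
So the interval runs from 0.3567 to 0.5582.

(0.3567, 0.5582)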